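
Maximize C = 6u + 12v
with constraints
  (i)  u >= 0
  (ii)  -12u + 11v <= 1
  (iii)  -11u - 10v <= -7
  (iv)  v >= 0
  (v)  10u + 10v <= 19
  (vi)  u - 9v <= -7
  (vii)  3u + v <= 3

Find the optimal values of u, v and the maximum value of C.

Vertices and C = 6u + 12v:
  (68/97, 83/97) → C = 1404/97
  (32/45, 13/15) → C = 44/3
  (5/7, 6/7) → C = 102/7

u = 32/45, v = 13/15, maximum C = 44/3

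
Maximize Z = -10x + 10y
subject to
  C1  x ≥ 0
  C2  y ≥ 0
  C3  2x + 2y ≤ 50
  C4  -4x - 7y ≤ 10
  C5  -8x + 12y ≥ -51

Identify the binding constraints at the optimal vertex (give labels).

C1 and C3

Corner points and Z = -10x + 10y:
  (0, 0) → Z = 0
  (0, 25) → Z = 250
  (51/8, 0) → Z = -255/4
  (351/20, 149/20) → Z = -101

The maximum is at (0, 25). Substituting into each constraint, equality holds for C1 and C3; the remaining constraints have slack.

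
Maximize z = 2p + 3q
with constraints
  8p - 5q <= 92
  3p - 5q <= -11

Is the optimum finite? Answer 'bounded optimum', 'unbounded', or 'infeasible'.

From the feasible point (103/5, 364/25), moving in the direction (5, 8) keeps every constraint satisfied while z increases without bound.

unbounded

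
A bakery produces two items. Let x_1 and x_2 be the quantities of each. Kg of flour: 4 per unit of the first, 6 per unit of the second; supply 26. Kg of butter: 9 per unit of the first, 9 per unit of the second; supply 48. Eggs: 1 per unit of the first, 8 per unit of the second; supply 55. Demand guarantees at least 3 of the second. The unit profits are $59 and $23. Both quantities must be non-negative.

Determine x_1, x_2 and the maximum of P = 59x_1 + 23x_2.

Feasible corners and P = 59x_1 + 23x_2:
  (0, 13/3) → P = 299/3
  (0, 3) → P = 69
  (2, 3) → P = 187

The binding constraints are 4x_1 + 6x_2 = 26 and x_2 = 3.
Solving simultaneously gives x_1 = 2, x_2 = 3.

x_1 = 2, x_2 = 3, maximum P = 187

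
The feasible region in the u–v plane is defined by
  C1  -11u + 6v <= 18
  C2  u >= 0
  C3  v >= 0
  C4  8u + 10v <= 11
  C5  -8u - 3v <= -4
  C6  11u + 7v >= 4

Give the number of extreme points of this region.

3

The feasible vertices (each the meet of two boundaries and inside every other half-plane) are:
  (11/8, 0)
  (1/2, 0)
  (1/8, 1)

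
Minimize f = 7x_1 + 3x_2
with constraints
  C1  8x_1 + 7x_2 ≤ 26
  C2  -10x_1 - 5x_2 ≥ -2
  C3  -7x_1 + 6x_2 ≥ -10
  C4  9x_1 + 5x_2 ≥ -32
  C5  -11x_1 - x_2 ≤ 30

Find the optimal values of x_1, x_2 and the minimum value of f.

Corner points and f = 7x_1 + 3x_2:
  (62/95, -86/95) → f = 176/95
  (-152/45, 322/45) → f = -98/45
  (-142/89, -314/89) → f = -1936/89
  (-59/23, -41/23) → f = -536/23

The optimum lies where 9x_1 + 5x_2 = -32 and -11x_1 - x_2 = 30.
Solving simultaneously gives x_1 = -59/23, x_2 = -41/23.

x_1 = -59/23, x_2 = -41/23, minimum f = -536/23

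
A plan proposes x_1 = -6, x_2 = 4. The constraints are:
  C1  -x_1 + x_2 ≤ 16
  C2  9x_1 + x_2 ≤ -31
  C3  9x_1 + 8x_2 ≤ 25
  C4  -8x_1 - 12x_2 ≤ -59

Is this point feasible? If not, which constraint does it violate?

Constraint C4: -8x_1 - 12x_2 = 0, which is not ≤ -59. All other constraints are satisfied.

not feasible — violates C4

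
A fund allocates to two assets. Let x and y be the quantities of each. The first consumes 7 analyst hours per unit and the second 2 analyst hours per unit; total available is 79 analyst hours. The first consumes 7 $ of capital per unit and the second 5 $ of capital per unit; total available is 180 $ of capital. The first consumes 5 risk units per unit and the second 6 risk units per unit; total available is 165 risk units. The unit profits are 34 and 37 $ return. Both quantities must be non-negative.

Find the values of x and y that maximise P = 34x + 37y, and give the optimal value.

Extreme points and P = 34x + 37y:
  (0, 0) → P = 0
  (0, 55/2) → P = 2035/2
  (79/7, 0) → P = 2686/7
  (9/2, 95/4) → P = 4127/4

The optimum lies where 7x + 2y = 79 and 5x + 6y = 165.
Solving simultaneously gives x = 9/2, y = 95/4.

x = 9/2, y = 95/4, maximum P = 4127/4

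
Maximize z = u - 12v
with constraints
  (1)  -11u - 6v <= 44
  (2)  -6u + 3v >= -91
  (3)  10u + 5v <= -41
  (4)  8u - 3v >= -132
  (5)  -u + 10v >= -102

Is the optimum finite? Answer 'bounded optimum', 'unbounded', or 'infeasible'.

Extreme points and z = u - 12v:
  (-26/5, 11/5) → z = -158/5
  (-308/27, 1100/81) → z = -4708/27
  (-783/70, 496/35) → z = -12687/70
The feasible region has finitely many vertices and no improving ray; the maximum is -158/5 at (-26/5, 11/5).

bounded optimum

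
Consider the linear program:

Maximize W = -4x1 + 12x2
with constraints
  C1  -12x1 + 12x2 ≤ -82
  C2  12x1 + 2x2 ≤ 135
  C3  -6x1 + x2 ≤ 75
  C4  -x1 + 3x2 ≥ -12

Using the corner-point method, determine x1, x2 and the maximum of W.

x1 = 223/21, x2 = 53/14, maximum W = 62/21

Extreme points and W = -4x1 + 12x2:
  (223/21, 53/14) → W = 62/21
  (17/4, -31/12) → W = -48
  (429/38, -9/38) → W = -48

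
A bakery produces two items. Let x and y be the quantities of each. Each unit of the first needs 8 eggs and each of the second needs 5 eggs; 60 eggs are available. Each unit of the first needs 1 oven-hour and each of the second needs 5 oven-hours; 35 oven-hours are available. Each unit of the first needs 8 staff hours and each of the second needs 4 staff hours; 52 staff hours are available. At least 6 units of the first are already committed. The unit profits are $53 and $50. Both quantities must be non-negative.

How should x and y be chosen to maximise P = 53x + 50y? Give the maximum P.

x = 6, y = 1, maximum P = 368

Extreme points and P = 53x + 50y:
  (13/2, 0) → P = 689/2
  (6, 0) → P = 318
  (6, 1) → P = 368

At the optimal vertex, 8x + 4y = 52 and x = 6.
Solving simultaneously gives x = 6, y = 1.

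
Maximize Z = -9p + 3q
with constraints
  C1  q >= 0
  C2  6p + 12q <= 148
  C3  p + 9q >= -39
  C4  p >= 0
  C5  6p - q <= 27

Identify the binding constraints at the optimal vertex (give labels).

Feasible corners and Z = -9p + 3q:
  (0, 0) → Z = 0
  (9/2, 0) → Z = -81/2
  (0, 37/3) → Z = 37
  (236/39, 121/13) → Z = -345/13

The maximum is at (0, 37/3). Substituting into each constraint, equality holds for C2 and C4; the remaining constraints have slack.

C2 and C4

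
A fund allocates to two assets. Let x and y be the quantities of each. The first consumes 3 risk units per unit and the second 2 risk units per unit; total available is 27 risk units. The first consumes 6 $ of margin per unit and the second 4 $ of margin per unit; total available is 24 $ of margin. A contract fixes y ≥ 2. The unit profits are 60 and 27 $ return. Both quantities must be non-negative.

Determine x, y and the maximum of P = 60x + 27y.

Extreme points and P = 60x + 27y:
  (0, 6) → P = 162
  (0, 2) → P = 54
  (8/3, 2) → P = 214

x = 8/3, y = 2, maximum P = 214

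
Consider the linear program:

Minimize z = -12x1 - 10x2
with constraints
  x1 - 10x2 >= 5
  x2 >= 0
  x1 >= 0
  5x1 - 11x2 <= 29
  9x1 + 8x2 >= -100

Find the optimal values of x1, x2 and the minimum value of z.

Corner points and z = -12x1 - 10x2:
  (5, 0) → z = -60
  (235/39, 4/39) → z = -220/3
  (29/5, 0) → z = -348/5

The optimum lies where x1 - 10x2 = 5 and 5x1 - 11x2 = 29.
Solving simultaneously gives x1 = 235/39, x2 = 4/39.

x1 = 235/39, x2 = 4/39, minimum z = -220/3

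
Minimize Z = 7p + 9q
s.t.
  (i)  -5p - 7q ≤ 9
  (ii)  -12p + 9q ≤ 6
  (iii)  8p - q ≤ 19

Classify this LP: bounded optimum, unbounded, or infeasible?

bounded optimum

Vertices and Z = 7p + 9q:
  (-41/43, -26/43) → Z = -521/43
  (124/61, -167/61) → Z = -635/61
  (59/20, 23/5) → Z = 1241/20
The feasible region has finitely many vertices and no improving ray; the minimum is -521/43 at (-41/43, -26/43).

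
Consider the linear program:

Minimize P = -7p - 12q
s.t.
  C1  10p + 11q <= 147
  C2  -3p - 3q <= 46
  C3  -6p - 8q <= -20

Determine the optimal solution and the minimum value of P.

p = -947/3, q = 901/3, minimum P = -4183/3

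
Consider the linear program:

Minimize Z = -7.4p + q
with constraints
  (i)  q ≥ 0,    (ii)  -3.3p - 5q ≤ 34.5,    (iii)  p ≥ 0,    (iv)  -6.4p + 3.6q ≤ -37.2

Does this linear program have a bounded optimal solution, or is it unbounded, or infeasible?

From the feasible point (5.8125, 0), moving in the direction (1, 0) keeps every constraint satisfied while Z decreases without bound.

unbounded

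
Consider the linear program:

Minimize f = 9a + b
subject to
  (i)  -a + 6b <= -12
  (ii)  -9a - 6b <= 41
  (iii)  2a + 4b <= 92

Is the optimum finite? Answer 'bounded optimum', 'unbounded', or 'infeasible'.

Corner points and f = 9a + b:
  (-29/10, -149/60) → f = -343/12
  (75/2, 17/4) → f = 1367/4
The feasible region has finitely many vertices and no improving ray; the minimum is -343/12 at (-29/10, -149/60).

bounded optimum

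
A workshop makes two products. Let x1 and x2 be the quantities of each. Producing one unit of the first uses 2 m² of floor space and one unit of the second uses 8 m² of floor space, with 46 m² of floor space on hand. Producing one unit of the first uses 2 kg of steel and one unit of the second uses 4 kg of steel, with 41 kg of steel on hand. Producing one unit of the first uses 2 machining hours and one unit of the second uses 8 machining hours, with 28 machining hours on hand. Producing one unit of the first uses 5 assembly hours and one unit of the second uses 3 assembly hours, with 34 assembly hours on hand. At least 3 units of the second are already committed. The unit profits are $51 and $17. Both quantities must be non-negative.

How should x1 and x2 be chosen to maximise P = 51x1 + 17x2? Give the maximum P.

x1 = 2, x2 = 3, maximum P = 153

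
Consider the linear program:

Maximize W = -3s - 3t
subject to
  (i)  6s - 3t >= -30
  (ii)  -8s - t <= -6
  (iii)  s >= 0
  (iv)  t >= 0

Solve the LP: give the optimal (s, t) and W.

Corner points and W = -3s - 3t:
  (0, 10) → W = -30
  (0, 6) → W = -18
  (3/4, 0) → W = -9/4
The feasible region is unbounded (it extends along (1, 2), (1, 0)), but W strictly decreases along every unbounded feasible direction, so there is no improving ray and the maximum is attained at a vertex.

s = 3/4, t = 0, maximum W = -9/4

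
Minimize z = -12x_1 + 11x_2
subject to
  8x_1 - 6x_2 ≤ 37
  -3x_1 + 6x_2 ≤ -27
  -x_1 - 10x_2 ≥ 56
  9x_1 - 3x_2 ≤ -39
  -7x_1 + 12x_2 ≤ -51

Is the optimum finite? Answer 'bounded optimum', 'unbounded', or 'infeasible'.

unbounded

From the feasible point (-23/2, -43/2), moving in the direction (-6, -8) keeps every constraint satisfied while z decreases without bound.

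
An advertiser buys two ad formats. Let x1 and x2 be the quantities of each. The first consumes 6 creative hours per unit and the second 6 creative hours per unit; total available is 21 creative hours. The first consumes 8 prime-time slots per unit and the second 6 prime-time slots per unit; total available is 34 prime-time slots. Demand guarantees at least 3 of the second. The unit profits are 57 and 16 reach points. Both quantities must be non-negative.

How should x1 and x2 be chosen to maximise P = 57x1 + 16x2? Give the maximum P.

Vertices and P = 57x1 + 16x2:
  (0, 7/2) → P = 56
  (0, 3) → P = 48
  (1/2, 3) → P = 153/2

The optimum lies where 6x1 + 6x2 = 21 and x2 = 3.
Solving simultaneously gives x1 = 1/2, x2 = 3.

x1 = 1/2, x2 = 3, maximum P = 153/2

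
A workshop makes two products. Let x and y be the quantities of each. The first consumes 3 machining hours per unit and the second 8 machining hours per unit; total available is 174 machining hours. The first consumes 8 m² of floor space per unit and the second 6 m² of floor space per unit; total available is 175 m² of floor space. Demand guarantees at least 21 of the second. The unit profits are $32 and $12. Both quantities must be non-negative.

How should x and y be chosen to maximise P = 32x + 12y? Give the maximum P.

Corner points and P = 32x + 12y:
  (0, 87/4) → P = 261
  (0, 21) → P = 252
  (2, 21) → P = 316

x = 2, y = 21, maximum P = 316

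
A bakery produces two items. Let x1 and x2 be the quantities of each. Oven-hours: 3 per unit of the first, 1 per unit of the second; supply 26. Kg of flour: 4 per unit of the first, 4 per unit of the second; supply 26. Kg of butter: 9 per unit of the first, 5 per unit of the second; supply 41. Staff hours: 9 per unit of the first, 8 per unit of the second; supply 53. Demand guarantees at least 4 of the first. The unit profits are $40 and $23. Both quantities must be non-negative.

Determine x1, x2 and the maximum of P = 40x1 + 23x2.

Vertices and P = 40x1 + 23x2:
  (41/9, 0) → P = 1640/9
  (4, 0) → P = 160
  (4, 1) → P = 183

The binding constraints are 9x1 + 5x2 = 41 and x1 = 4.
Solving simultaneously gives x1 = 4, x2 = 1.

x1 = 4, x2 = 1, maximum P = 183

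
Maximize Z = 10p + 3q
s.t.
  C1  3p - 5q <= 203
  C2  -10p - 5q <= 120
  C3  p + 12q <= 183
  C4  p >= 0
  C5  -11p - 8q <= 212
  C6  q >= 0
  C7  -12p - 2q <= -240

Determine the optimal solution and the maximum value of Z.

p = 3351/41, q = 346/41, maximum Z = 34548/41

Extreme points and Z = 10p + 3q:
  (3351/41, 346/41) → Z = 34548/41
  (203/3, 0) → Z = 2030/3
  (1257/71, 978/71) → Z = 15504/71
  (20, 0) → Z = 200

The optimum lies where 3p - 5q = 203 and p + 12q = 183.
Solving simultaneously gives p = 3351/41, q = 346/41.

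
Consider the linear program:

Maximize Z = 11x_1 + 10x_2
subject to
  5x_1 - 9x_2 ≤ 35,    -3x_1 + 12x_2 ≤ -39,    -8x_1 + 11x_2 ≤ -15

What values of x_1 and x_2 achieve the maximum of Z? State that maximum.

x_1 = 23/11, x_2 = -30/11, maximum Z = -47/11

Vertices and Z = 11x_1 + 10x_2:
  (23/11, -30/11) → Z = -47/11
  (-250/17, -205/17) → Z = -4800/17
  (-83/21, -89/21) → Z = -601/7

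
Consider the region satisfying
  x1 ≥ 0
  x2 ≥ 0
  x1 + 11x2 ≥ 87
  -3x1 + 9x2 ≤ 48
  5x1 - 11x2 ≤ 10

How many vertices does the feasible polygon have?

3

Intersecting each pair of boundary lines and keeping only the points that satisfy every inequality leaves:
  (85/14, 103/14)
  (97/6, 425/66)
  (103/2, 45/2)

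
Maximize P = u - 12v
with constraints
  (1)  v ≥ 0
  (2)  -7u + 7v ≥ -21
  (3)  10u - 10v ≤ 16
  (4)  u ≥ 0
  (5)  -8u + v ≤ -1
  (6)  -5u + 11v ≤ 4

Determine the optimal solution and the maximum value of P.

Extreme points and P = u - 12v:
  (8/5, 0) → P = 8/5
  (1/8, 0) → P = 1/8
  (18/5, 2) → P = -102/5
  (15/83, 37/83) → P = -429/83

The optimum lies where v = 0 and 10u - 10v = 16.
Solving simultaneously gives u = 8/5, v = 0.

u = 8/5, v = 0, maximum P = 8/5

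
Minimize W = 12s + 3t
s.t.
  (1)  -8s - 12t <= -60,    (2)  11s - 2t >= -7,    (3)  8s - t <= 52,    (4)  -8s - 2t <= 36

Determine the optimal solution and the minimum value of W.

s = 9/37, t = 179/37, minimum W = 645/37

The binding constraints are -8s - 12t = -60 and 11s - 2t = -7.
Solving simultaneously gives s = 9/37, t = 179/37.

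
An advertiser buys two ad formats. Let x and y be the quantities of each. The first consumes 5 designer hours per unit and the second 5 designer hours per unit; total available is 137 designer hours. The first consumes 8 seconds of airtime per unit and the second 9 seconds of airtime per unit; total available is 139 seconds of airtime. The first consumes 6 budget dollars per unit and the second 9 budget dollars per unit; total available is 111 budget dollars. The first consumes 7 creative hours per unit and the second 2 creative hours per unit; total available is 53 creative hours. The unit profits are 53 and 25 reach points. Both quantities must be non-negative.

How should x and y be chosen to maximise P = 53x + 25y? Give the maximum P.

x = 5, y = 9, maximum P = 490

Feasible corners and P = 53x + 25y:
  (0, 0) → P = 0
  (0, 37/3) → P = 925/3
  (53/7, 0) → P = 2809/7
  (5, 9) → P = 490

The optimum lies where 6x + 9y = 111 and 7x + 2y = 53.
Solving simultaneously gives x = 5, y = 9.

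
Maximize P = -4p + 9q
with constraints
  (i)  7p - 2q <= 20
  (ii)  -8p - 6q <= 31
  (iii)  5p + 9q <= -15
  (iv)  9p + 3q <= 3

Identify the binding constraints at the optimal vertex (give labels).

Corner points and P = -4p + 9q:
  (1, -13/2) → P = -125/2
  (22/13, -53/13) → P = -565/13
  (-9/2, 5/6) → P = 51/2
  (12/11, -25/11) → P = -273/11

The maximum is at (-9/2, 5/6). Substituting into each constraint, equality holds for (ii) and (iii); the remaining constraints have slack.

(ii) and (iii)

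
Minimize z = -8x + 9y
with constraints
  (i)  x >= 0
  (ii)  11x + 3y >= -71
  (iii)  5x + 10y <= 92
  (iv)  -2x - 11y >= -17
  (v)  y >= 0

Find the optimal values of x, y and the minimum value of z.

Vertices and z = -8x + 9y:
  (0, 17/11) → z = 153/11
  (0, 0) → z = 0
  (17/2, 0) → z = -68

x = 17/2, y = 0, minimum z = -68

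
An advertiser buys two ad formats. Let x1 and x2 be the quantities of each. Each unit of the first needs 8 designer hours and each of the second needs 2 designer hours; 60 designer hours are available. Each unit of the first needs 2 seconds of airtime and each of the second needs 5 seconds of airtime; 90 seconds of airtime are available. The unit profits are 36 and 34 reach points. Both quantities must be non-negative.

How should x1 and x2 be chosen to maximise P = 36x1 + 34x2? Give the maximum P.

x1 = 10/3, x2 = 50/3, maximum P = 2060/3

Vertices and P = 36x1 + 34x2:
  (0, 0) → P = 0
  (0, 18) → P = 612
  (15/2, 0) → P = 270
  (10/3, 50/3) → P = 2060/3

At the optimal vertex, 8x1 + 2x2 = 60 and 2x1 + 5x2 = 90.
Solving simultaneously gives x1 = 10/3, x2 = 50/3.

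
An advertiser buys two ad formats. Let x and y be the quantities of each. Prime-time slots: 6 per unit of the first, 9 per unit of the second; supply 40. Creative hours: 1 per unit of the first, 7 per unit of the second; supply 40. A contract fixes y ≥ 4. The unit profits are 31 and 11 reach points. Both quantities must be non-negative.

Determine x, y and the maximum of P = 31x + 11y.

x = 2/3, y = 4, maximum P = 194/3

Corner points and P = 31x + 11y:
  (0, 40/9) → P = 440/9
  (0, 4) → P = 44
  (2/3, 4) → P = 194/3

The binding constraints are 6x + 9y = 40 and y = 4.
Solving simultaneously gives x = 2/3, y = 4.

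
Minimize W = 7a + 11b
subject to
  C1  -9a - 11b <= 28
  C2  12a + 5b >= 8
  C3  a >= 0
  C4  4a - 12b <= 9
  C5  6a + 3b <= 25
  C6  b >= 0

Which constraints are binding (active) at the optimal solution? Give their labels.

Extreme points and W = 7a + 11b:
  (0, 8/5) → W = 88/5
  (2/3, 0) → W = 14/3
  (0, 25/3) → W = 275/3
  (109/28, 23/42) → W = 2795/84
  (9/4, 0) → W = 63/4

The minimum is at (2/3, 0). Substituting into each constraint, equality holds for C2 and C6; the remaining constraints have slack.

C2 and C6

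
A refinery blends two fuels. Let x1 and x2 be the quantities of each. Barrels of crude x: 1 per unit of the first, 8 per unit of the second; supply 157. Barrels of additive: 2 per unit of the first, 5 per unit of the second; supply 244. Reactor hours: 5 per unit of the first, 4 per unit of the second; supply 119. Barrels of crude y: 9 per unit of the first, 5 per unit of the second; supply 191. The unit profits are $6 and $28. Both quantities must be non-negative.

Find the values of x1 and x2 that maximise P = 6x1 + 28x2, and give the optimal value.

x1 = 9, x2 = 37/2, maximum P = 572

Extreme points and P = 6x1 + 28x2:
  (0, 0) → P = 0
  (0, 157/8) → P = 1099/2
  (191/9, 0) → P = 382/3
  (9, 37/2) → P = 572
  (169/11, 116/11) → P = 4262/11

The optimum lies where x1 + 8x2 = 157 and 5x1 + 4x2 = 119.
Solving simultaneously gives x1 = 9, x2 = 37/2.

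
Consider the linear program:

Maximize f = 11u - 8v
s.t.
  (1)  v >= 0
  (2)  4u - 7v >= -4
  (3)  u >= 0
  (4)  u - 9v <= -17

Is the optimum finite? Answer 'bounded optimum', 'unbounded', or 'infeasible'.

From the feasible point (83/29, 64/29), moving in the direction (7, 4) keeps every constraint satisfied while f increases without bound.

unbounded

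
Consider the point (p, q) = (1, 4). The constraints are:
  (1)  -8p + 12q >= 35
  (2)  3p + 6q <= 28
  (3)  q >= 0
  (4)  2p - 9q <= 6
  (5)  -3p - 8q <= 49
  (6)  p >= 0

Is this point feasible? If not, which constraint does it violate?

(1): 40 ≥ 35 ✓
(2): 27 ≤ 28 ✓
(3): 4 ≥ 0 ✓
(4): -34 ≤ 6 ✓
(5): -35 ≤ 49 ✓
(6): 1 ≥ 0 ✓

feasible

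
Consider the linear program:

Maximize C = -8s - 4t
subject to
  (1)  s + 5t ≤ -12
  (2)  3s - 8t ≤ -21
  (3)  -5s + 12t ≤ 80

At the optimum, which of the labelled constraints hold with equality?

Vertices and C = -8s - 4t:
  (-201/23, -15/23) → C = 1668/23
  (-544/37, 20/37) → C = 4272/37
  (-97, -135/4) → C = 911

The maximum is at (-97, -135/4). Substituting into each constraint, equality holds for (2) and (3); the remaining constraints have slack.

(2) and (3)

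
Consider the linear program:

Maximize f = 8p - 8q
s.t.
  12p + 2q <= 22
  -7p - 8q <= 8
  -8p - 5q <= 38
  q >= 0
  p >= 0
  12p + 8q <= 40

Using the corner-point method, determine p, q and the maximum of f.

p = 11/6, q = 0, maximum f = 44/3

Corner points and f = 8p - 8q:
  (11/6, 0) → f = 44/3
  (4/3, 3) → f = -40/3
  (0, 0) → f = 0
  (0, 5) → f = -40

The optimum lies where 12p + 2q = 22 and q = 0.
Solving simultaneously gives p = 11/6, q = 0.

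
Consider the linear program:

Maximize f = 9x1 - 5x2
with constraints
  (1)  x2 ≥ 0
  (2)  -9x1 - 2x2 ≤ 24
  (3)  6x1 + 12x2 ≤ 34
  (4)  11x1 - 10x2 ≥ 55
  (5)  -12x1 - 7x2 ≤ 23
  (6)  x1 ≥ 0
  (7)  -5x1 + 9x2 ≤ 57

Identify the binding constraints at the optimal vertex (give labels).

(1) and (3)

Feasible corners and f = 9x1 - 5x2:
  (17/3, 0) → f = 51
  (5, 0) → f = 45
  (125/24, 11/48) → f = 2195/48

The maximum is at (17/3, 0). Substituting into each constraint, equality holds for (1) and (3); the remaining constraints have slack.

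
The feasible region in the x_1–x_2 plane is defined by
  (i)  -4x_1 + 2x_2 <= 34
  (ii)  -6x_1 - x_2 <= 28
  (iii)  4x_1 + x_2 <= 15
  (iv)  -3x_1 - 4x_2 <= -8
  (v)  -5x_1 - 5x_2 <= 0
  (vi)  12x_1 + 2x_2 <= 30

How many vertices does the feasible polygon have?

4

Pairwise boundary intersections that survive every other constraint:
  (-1/3, 49/3)
  (-60/11, 67/11)
  (0, 15)
  (52/21, 1/7)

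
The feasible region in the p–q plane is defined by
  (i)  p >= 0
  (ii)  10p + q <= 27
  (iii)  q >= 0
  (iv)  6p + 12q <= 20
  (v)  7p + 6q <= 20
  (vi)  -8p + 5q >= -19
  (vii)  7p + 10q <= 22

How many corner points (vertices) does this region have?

Of the 21 pairwise boundary intersections, those satisfying every inequality are:
  (0, 0)
  (0, 5/3)
  (19/8, 0)
  (5/2, 5/12)
  (214/83, 27/83)

5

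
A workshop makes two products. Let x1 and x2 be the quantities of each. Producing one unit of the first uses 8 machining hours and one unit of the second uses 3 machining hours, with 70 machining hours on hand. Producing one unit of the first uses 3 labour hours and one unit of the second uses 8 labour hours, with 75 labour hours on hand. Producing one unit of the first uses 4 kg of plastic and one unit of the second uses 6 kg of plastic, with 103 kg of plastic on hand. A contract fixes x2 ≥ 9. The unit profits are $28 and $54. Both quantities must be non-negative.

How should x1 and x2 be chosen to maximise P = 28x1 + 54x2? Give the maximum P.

Corner points and P = 28x1 + 54x2:
  (0, 75/8) → P = 2025/4
  (0, 9) → P = 486
  (1, 9) → P = 514

x1 = 1, x2 = 9, maximum P = 514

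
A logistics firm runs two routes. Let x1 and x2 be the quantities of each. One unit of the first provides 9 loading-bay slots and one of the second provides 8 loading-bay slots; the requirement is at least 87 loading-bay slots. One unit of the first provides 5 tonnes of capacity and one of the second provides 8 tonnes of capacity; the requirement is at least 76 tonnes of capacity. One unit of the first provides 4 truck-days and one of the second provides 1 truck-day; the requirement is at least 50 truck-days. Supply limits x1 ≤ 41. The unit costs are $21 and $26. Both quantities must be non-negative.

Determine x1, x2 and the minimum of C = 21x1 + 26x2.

Extreme points and C = 21x1 + 26x2:
  (0, 50) → C = 1300
  (76/5, 0) → C = 1596/5
  (41, 0) → C = 861
  (12, 2) → C = 304
The feasible region is unbounded (it extends along (0, 1)), but C strictly increases along every unbounded feasible direction, so there is no improving ray and the minimum is attained at a vertex.

x1 = 12, x2 = 2, minimum C = 304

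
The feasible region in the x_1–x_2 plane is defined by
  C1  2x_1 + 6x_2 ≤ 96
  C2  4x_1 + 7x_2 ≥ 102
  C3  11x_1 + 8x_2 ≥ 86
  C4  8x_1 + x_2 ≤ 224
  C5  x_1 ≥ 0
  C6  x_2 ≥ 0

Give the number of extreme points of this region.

Pairwise boundary intersections that survive every other constraint:
  (624/23, 160/23)
  (0, 16)
  (0, 102/7)
  (51/2, 0)
  (28, 0)

5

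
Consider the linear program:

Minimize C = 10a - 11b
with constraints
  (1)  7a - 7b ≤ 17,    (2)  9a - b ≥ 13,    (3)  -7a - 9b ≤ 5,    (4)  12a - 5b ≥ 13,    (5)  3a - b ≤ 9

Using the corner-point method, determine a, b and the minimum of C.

a = 32/3, b = 23, minimum C = -439/3

Vertices and C = 10a - 11b:
  (37/28, -31/28) → C = 711/28
  (23/7, 6/7) → C = 164/7
  (52/33, 13/11) → C = 91/33
  (32/3, 23) → C = -439/3

The binding constraints are 12a - 5b = 13 and 3a - b = 9.
Solving simultaneously gives a = 32/3, b = 23.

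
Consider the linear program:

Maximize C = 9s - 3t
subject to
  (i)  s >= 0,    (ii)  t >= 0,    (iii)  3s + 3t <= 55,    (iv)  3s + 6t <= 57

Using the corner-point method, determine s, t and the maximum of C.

Feasible corners and C = 9s - 3t:
  (0, 0) → C = 0
  (0, 19/2) → C = -57/2
  (55/3, 0) → C = 165
  (53/3, 2/3) → C = 157

The binding constraints are t = 0 and 3s + 3t = 55.
Solving simultaneously gives s = 55/3, t = 0.

s = 55/3, t = 0, maximum C = 165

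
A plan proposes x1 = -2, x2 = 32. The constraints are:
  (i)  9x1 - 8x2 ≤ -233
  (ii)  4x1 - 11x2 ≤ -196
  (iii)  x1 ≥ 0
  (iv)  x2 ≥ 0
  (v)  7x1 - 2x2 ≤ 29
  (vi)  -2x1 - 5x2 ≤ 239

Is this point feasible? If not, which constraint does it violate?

Constraint (iii): x1 = -2, which is not ≥ 0. All other constraints are satisfied.

not feasible — violates (iii)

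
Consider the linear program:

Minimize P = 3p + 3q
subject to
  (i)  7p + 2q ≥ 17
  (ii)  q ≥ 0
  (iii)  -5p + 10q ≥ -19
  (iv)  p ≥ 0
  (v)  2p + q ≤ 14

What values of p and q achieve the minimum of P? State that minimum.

p = 17/7, q = 0, minimum P = 51/7

Corner points and P = 3p + 3q:
  (17/7, 0) → P = 51/7
  (0, 17/2) → P = 51/2
  (19/5, 0) → P = 57/5
  (159/25, 32/25) → P = 573/25
  (0, 14) → P = 42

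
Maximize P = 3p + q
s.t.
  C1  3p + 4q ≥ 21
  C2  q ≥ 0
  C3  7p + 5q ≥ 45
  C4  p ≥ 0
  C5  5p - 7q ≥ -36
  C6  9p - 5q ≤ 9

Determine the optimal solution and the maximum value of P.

p = 243/38, q = 369/38, maximum P = 549/19

Corner points and P = 3p + q:
  (135/74, 477/74) → P = 441/37
  (27/8, 171/40) → P = 72/5
  (243/38, 369/38) → P = 549/19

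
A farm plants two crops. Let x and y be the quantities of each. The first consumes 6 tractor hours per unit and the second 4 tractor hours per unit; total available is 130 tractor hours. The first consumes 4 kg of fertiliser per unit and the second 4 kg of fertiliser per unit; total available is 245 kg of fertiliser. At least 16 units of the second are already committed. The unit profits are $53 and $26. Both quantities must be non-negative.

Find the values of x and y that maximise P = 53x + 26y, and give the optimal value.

Feasible corners and P = 53x + 26y:
  (0, 65/2) → P = 845
  (0, 16) → P = 416
  (11, 16) → P = 999

x = 11, y = 16, maximum P = 999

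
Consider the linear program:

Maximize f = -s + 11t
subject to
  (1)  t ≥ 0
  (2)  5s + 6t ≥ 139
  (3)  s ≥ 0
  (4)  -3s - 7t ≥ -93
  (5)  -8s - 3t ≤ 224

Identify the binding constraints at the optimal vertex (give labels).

(2) and (4)

Feasible corners and f = -s + 11t:
  (139/5, 0) → f = -139/5
  (31, 0) → f = -31
  (415/17, 48/17) → f = 113/17

The maximum is at (415/17, 48/17). Substituting into each constraint, equality holds for (2) and (4); the remaining constraints have slack.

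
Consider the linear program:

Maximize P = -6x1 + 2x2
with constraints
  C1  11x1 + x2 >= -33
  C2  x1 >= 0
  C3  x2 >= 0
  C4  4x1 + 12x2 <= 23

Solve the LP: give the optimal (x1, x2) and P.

Feasible corners and P = -6x1 + 2x2:
  (0, 0) → P = 0
  (0, 23/12) → P = 23/6
  (23/4, 0) → P = -69/2

x1 = 0, x2 = 23/12, maximum P = 23/6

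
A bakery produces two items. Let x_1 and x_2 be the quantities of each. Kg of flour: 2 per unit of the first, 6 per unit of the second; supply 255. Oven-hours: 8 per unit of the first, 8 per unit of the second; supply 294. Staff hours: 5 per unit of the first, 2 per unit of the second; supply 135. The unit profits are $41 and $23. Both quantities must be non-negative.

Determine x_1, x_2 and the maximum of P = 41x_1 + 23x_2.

Extreme points and P = 41x_1 + 23x_2:
  (0, 0) → P = 0
  (0, 147/4) → P = 3381/4
  (27, 0) → P = 1107
  (41/2, 65/4) → P = 4857/4

x_1 = 41/2, x_2 = 65/4, maximum P = 4857/4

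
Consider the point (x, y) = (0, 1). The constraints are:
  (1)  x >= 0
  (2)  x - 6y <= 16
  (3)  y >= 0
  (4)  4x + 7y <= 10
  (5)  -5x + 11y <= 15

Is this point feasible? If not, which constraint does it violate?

(1): 0 ≥ 0 ✓
(2): -6 ≤ 16 ✓
(3): 1 ≥ 0 ✓
(4): 7 ≤ 10 ✓
(5): 11 ≤ 15 ✓

feasible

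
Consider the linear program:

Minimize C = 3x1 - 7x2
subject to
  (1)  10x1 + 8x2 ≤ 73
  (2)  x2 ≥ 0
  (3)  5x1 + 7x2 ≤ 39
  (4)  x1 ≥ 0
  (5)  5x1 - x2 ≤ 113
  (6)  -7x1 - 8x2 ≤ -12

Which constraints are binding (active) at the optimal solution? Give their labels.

Corner points and C = 3x1 - 7x2:
  (73/10, 0) → C = 219/10
  (199/30, 5/6) → C = 211/15
  (12/7, 0) → C = 36/7
  (0, 39/7) → C = -39
  (0, 3/2) → C = -21/2

The minimum is at (0, 39/7). Substituting into each constraint, equality holds for (3) and (4); the remaining constraints have slack.

(3) and (4)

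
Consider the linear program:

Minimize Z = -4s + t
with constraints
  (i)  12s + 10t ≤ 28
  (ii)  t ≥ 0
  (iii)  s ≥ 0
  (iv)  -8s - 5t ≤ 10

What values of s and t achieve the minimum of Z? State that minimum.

s = 7/3, t = 0, minimum Z = -28/3

Vertices and Z = -4s + t:
  (7/3, 0) → Z = -28/3
  (0, 14/5) → Z = 14/5
  (0, 0) → Z = 0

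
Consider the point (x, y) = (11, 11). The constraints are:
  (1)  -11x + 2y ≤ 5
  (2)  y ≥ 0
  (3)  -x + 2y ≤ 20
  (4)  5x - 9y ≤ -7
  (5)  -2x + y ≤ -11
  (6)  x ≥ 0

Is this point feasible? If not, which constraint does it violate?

feasible

(1): -99 ≤ 5 ✓
(2): 11 ≥ 0 ✓
(3): 11 ≤ 20 ✓
(4): -44 ≤ -7 ✓
(5): -11 ≤ -11 ✓
(6): 11 ≥ 0 ✓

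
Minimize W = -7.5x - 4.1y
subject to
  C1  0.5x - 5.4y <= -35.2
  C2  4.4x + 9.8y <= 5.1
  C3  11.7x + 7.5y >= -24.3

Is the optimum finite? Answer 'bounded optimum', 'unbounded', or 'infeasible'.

The boundaries 0.5x - 5.4y = -35.2 and 4.4x + 9.8y = 5.1 meet at (-15871/1433, 15743/2866), but that point violates 11.7x + 7.5y ≥ -24.3. Every candidate vertex is excluded by some other constraint, so the feasible region is empty.

infeasible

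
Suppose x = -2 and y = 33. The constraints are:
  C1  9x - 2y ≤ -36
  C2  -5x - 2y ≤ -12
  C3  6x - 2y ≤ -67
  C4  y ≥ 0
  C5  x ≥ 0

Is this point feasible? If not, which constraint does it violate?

not feasible — violates C5

Constraint C5: x = -2, which is not ≥ 0. All other constraints are satisfied.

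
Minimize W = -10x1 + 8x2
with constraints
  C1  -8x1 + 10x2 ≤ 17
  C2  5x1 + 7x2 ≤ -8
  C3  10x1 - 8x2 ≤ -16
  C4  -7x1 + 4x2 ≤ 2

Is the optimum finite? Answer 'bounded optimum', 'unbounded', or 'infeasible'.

The boundaries -8x1 + 10x2 = 17 and 5x1 + 7x2 = -8 meet at (-199/106, 21/106), but that point violates -7x1 + 4x2 ≤ 2. Every candidate vertex is excluded by some other constraint, so the feasible region is empty.

infeasible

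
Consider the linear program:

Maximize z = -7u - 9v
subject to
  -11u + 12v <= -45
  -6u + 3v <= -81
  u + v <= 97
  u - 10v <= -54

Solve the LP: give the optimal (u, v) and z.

u = 324/19, v = 135/19, maximum z = -3483/19

Feasible corners and z = -7u - 9v:
  (279/13, 207/13) → z = -3816/13
  (1209/23, 1022/23) → z = -17661/23
  (324/19, 135/19) → z = -3483/19
  (916/11, 151/11) → z = -7771/11

The optimum lies where -6u + 3v = -81 and u - 10v = -54.
Solving simultaneously gives u = 324/19, v = 135/19.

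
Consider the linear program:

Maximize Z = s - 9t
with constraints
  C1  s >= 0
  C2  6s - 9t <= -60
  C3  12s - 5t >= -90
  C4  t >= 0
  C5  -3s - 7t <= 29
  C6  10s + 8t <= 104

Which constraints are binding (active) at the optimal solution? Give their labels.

Corner points and Z = s - 9t:
  (0, 20/3) → Z = -60
  (0, 13) → Z = -117
  (76/23, 204/23) → Z = -1760/23

The maximum is at (0, 20/3). Substituting into each constraint, equality holds for C1 and C2; the remaining constraints have slack.

C1 and C2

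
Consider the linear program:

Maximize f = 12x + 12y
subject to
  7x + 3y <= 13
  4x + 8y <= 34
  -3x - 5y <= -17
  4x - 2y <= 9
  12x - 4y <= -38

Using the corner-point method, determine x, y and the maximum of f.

Extreme points and f = 12x + 12y:
  (-17/2, 17/2) → f = 0
  (-3/2, 5) → f = 42
  (-61/36, 53/12) → f = 98/3

The optimum lies where 4x + 8y = 34 and 12x - 4y = -38.
Solving simultaneously gives x = -3/2, y = 5.

x = -3/2, y = 5, maximum f = 42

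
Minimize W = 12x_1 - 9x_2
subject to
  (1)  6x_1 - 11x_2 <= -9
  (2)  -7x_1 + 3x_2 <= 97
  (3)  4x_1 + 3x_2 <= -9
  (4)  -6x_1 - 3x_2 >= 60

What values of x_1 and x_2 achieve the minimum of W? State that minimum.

x_1 = -157/13, x_2 = 54/13, minimum W = -2370/13

Corner points and W = 12x_1 - 9x_2:
  (-1040/59, -519/59) → W = -7809/59
  (-229/28, -51/14) → W = -915/14
  (-157/13, 54/13) → W = -2370/13

The binding constraints are -7x_1 + 3x_2 = 97 and -6x_1 - 3x_2 = 60.
Solving simultaneously gives x_1 = -157/13, x_2 = 54/13.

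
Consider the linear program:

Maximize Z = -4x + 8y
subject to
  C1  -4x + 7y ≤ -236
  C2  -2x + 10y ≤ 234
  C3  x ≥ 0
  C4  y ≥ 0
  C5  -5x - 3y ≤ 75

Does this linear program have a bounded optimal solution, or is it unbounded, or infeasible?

Feasible corners and Z = -4x + 8y:
  (1999/13, 704/13) → Z = -2364/13
  (59, 0) → Z = -236
The feasible region has finitely many vertices and no improving ray; the maximum is -2364/13 at (1999/13, 704/13).

bounded optimum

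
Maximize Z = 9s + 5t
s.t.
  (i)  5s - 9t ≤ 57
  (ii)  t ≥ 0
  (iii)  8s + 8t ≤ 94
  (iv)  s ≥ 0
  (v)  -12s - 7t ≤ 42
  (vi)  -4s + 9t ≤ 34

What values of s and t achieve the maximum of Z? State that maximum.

s = 93/8, t = 1/8, maximum Z = 421/4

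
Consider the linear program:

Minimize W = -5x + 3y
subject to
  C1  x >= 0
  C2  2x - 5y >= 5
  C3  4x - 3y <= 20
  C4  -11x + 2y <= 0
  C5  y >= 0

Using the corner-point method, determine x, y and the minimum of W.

The binding constraints are 2x - 5y = 5 and 4x - 3y = 20.
Solving simultaneously gives x = 85/14, y = 10/7.

x = 85/14, y = 10/7, minimum W = -365/14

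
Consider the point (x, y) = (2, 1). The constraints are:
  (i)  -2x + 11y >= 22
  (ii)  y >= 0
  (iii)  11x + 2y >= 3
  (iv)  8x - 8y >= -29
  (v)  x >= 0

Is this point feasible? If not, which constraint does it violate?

not feasible — violates (i)

Constraint (i): -2x + 11y = 7, which is not ≥ 22. All other constraints are satisfied.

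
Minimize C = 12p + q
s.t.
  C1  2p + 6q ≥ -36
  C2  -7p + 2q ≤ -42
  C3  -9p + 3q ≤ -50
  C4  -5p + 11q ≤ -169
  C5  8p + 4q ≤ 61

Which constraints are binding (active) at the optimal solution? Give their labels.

Feasible corners and C = 12p + q:
  (309/26, -259/26) → C = 3449/26
  (51/4, -41/4) → C = 571/4
  (449/36, -349/36) → C = 5039/36

The minimum is at (309/26, -259/26). Substituting into each constraint, equality holds for C1 and C4; the remaining constraints have slack.

C1 and C4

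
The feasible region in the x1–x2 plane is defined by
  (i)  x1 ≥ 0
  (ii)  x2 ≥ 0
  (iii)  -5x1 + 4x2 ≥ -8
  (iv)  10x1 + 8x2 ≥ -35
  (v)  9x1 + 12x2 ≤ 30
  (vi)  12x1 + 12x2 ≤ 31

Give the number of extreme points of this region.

5

The feasible vertices (each the meet of two boundaries and inside every other half-plane) are:
  (0, 0)
  (0, 5/2)
  (8/5, 0)
  (55/27, 59/108)
  (1/3, 9/4)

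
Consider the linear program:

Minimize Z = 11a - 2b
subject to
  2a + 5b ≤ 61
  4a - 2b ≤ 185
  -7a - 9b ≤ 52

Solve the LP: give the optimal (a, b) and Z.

Feasible corners and Z = 11a - 2b:
  (349/8, -21/4) → Z = 3923/8
  (-809/17, 531/17) → Z = -9961/17
  (1561/50, -1503/50) → Z = 20177/50

At the optimal vertex, 2a + 5b = 61 and -7a - 9b = 52.
Solving simultaneously gives a = -809/17, b = 531/17.

a = -809/17, b = 531/17, minimum Z = -9961/17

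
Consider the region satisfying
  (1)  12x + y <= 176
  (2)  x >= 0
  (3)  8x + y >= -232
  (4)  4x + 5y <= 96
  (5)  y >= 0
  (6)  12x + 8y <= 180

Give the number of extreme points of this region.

The feasible vertices (each the meet of two boundaries and inside every other half-plane) are:
  (44/3, 0)
  (307/21, 4/7)
  (0, 96/5)
  (0, 0)
  (33/7, 108/7)

5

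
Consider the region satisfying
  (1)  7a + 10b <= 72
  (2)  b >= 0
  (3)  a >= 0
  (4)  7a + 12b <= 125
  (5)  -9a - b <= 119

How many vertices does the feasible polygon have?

Of the 10 pairwise boundary intersections, those satisfying every inequality are:
  (72/7, 0)
  (0, 36/5)
  (0, 0)

3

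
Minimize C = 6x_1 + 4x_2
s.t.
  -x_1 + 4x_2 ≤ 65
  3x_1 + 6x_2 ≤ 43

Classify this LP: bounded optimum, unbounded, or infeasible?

From the feasible point (-109/9, 119/9), moving in the direction (-4, -1) keeps every constraint satisfied while C decreases without bound.

unbounded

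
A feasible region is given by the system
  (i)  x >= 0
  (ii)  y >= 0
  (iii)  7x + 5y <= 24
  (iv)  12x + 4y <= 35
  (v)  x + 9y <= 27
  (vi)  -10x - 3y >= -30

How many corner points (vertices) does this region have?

Of the 15 pairwise boundary intersections, those satisfying every inequality are:
  (0, 0)
  (0, 3)
  (35/12, 0)
  (79/32, 43/32)
  (81/58, 165/58)

5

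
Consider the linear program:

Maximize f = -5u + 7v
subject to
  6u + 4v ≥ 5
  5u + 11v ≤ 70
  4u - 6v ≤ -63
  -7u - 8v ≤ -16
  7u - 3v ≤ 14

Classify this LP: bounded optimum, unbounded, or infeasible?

bounded optimum

Feasible corners and f = -5u + 7v:
  (-225/46, 395/46) → f = 1945/23
  (-111/26, 199/26) → f = 974/13
  (-273/74, 595/74) → f = 2765/37
The feasible region has finitely many vertices and no improving ray; the maximum is 1945/23 at (-225/46, 395/46).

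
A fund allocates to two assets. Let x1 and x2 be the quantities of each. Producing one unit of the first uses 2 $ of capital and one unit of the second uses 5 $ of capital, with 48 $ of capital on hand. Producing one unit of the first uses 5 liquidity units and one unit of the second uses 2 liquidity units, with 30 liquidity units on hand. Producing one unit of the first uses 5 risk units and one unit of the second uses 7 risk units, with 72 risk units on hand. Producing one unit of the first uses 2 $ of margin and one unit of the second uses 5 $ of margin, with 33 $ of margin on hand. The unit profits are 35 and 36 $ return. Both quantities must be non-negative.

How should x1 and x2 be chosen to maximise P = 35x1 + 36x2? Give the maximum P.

Feasible corners and P = 35x1 + 36x2:
  (0, 0) → P = 0
  (0, 33/5) → P = 1188/5
  (6, 0) → P = 210
  (4, 5) → P = 320

x1 = 4, x2 = 5, maximum P = 320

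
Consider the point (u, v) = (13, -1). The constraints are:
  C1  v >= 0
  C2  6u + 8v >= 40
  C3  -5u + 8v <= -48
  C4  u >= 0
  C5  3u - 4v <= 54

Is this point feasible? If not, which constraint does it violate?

Constraint C1: v = -1, which is not ≥ 0. All other constraints are satisfied.

not feasible — violates C1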